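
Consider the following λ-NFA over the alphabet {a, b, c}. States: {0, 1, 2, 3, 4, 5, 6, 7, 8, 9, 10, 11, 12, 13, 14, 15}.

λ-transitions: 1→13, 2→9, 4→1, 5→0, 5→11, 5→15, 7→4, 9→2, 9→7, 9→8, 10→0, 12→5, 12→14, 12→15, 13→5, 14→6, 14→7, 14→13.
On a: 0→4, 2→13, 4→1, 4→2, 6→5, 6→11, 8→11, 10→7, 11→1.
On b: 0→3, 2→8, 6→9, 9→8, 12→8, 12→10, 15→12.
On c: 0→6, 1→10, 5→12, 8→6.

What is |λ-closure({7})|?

Start with {7}.
From 7 via λ: add 4.
From 4 via λ: add 1.
From 1 via λ: add 13.
From 13 via λ: add 5.
From 5 via λ: add 0, 11, 15.
λ-closure = {0, 1, 4, 5, 7, 11, 13, 15}, which has 8 states.

8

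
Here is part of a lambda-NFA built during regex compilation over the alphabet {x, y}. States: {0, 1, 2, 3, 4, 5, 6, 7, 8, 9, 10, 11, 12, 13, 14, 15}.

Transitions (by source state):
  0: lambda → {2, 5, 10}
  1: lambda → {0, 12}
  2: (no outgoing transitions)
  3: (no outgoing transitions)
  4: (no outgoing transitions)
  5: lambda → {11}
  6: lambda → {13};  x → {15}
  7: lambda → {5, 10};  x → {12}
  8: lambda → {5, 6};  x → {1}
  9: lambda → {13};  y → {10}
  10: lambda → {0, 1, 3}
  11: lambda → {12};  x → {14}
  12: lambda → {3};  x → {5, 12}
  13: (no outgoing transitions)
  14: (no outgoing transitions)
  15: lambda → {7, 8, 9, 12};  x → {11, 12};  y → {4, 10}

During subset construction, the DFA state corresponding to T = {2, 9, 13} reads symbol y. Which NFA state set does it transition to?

9 on y → {10}.
No y-transition from 2, 13.
Union after reading y: {10}.
Now take the lambda-closure:
From 10 via lambda: add 0, 1, 3.
From 0 via lambda: add 2, 5.
From 1 via lambda: add 12.
From 5 via lambda: add 11.
No new states can be added; the closed set is {0, 1, 2, 3, 5, 10, 11, 12}.

{0, 1, 2, 3, 5, 10, 11, 12}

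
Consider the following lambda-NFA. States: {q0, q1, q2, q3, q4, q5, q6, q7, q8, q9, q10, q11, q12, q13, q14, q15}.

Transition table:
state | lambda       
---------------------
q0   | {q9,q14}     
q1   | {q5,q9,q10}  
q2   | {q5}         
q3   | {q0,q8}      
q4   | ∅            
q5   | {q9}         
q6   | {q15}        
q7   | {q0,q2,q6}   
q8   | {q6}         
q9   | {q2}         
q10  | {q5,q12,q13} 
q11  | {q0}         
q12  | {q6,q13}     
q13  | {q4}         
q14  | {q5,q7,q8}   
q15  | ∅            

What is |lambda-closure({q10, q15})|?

Start with {q10, q15}.
From q10 via lambda: add q5, q12, q13.
From q5 via lambda: add q9.
From q12 via lambda: add q6.
From q13 via lambda: add q4.
From q9 via lambda: add q2.
lambda-closure = {q2, q4, q5, q6, q9, q10, q12, q13, q15}, which has 9 states.

9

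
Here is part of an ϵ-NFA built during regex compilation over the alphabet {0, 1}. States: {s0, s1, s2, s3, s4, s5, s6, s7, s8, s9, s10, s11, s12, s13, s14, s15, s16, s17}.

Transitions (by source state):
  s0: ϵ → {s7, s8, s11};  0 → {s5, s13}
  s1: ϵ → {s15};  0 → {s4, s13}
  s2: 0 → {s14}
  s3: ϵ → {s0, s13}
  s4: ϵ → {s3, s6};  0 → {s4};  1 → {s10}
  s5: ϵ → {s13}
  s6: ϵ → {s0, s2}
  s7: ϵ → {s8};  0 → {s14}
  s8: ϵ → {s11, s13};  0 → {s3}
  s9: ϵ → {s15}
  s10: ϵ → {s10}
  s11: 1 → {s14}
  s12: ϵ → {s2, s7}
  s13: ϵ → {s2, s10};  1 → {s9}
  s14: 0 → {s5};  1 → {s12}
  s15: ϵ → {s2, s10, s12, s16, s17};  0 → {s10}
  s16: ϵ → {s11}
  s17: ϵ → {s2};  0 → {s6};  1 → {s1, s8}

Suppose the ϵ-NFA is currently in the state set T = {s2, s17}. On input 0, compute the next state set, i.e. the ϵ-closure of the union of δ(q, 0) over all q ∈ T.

{s0, s2, s6, s7, s8, s10, s11, s13, s14}

s2 on 0 → {s14}.
s17 on 0 → {s6}.
Union after reading 0: {s6, s14}.
Now take the ϵ-closure:
From s6 via ϵ: add s0, s2.
From s0 via ϵ: add s7, s8, s11.
From s8 via ϵ: add s13.
From s13 via ϵ: add s10.
No new states can be added; the closed set is {s0, s2, s6, s7, s8, s10, s11, s13, s14}.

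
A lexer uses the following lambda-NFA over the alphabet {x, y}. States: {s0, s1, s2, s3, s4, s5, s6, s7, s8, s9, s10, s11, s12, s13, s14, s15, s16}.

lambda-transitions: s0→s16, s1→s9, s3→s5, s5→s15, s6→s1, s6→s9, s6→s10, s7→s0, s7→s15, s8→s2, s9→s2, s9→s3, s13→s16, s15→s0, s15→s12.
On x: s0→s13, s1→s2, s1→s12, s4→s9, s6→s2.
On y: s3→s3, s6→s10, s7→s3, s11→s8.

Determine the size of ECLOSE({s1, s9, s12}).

9

Start with {s1, s9, s12}.
From s9 via lambda: add s2, s3.
From s3 via lambda: add s5.
From s5 via lambda: add s15.
From s15 via lambda: add s0.
From s0 via lambda: add s16.
lambda-closure = {s0, s1, s2, s3, s5, s9, s12, s15, s16}, which has 9 states.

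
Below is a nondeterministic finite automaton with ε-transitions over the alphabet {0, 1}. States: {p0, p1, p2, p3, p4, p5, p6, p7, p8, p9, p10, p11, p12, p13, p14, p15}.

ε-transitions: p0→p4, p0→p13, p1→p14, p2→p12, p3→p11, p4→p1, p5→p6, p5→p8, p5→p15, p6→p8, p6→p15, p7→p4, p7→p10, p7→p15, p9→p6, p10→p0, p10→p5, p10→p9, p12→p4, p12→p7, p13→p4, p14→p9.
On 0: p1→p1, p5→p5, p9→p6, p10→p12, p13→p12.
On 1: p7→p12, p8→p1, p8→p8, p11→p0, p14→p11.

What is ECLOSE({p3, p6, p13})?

{p1, p3, p4, p6, p8, p9, p11, p13, p14, p15}

Start with {p3, p6, p13}.
From p3 via ε: add p11.
From p6 via ε: add p8, p15.
From p13 via ε: add p4.
From p4 via ε: add p1.
From p1 via ε: add p14.
From p14 via ε: add p9.
No new states can be added; the closed set is {p1, p3, p4, p6, p8, p9, p11, p13, p14, p15}.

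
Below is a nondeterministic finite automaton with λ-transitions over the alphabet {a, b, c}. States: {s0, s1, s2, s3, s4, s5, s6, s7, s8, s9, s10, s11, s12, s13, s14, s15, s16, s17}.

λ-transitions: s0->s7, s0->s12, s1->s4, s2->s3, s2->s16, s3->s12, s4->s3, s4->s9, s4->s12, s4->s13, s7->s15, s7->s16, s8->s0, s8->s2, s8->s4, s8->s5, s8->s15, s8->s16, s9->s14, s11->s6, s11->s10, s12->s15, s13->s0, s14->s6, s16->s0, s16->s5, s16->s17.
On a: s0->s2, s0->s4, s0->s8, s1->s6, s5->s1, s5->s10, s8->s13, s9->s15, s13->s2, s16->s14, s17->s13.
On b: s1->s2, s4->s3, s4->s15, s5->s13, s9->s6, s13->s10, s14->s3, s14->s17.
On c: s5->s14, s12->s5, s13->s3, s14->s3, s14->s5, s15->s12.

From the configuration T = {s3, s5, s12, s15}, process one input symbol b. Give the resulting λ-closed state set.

s5 on b → {s13}.
No b-transition from s3, s12, s15.
Union after reading b: {s13}.
Now take the λ-closure:
From s13 via λ: add s0.
From s0 via λ: add s7, s12.
From s7 via λ: add s15, s16.
From s16 via λ: add s5, s17.
No new states can be added; the closed set is {s0, s5, s7, s12, s13, s15, s16, s17}.

{s0, s5, s7, s12, s13, s15, s16, s17}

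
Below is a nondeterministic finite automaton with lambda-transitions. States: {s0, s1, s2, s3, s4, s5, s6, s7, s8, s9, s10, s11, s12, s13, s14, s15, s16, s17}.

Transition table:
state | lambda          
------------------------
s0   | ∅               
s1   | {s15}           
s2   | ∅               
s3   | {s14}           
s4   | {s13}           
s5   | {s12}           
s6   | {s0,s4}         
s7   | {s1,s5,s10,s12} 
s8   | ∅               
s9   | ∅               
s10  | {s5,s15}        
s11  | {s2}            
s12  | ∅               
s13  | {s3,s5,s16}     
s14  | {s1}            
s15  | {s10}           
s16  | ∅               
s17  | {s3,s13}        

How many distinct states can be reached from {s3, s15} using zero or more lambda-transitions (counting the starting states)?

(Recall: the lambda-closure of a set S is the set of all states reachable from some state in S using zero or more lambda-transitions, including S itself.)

7

Start with {s3, s15}.
From s3 via lambda: add s14.
From s15 via lambda: add s10.
From s10 via lambda: add s5.
From s14 via lambda: add s1.
From s5 via lambda: add s12.
lambda-closure = {s1, s3, s5, s10, s12, s14, s15}, which has 7 states.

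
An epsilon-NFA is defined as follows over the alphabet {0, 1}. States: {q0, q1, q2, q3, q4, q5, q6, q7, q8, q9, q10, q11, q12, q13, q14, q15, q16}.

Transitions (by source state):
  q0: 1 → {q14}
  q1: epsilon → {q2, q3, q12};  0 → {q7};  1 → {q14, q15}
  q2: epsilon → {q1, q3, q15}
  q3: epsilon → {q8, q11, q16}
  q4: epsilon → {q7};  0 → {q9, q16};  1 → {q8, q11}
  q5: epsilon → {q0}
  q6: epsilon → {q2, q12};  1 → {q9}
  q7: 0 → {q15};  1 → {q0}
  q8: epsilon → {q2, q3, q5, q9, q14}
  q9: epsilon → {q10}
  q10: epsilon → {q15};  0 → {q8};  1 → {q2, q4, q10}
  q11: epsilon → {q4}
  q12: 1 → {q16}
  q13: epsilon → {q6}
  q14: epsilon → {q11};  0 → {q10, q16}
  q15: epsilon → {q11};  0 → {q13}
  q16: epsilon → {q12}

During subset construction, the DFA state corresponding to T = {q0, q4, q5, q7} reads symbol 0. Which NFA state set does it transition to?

q4 on 0 → {q9, q16}.
q7 on 0 → {q15}.
No 0-transition from q0, q5.
Union after reading 0: {q9, q15, q16}.
Now take the epsilon-closure:
From q9 via epsilon: add q10.
From q15 via epsilon: add q11.
From q16 via epsilon: add q12.
From q11 via epsilon: add q4.
From q4 via epsilon: add q7.
No new states can be added; the closed set is {q4, q7, q9, q10, q11, q12, q15, q16}.

{q4, q7, q9, q10, q11, q12, q15, q16}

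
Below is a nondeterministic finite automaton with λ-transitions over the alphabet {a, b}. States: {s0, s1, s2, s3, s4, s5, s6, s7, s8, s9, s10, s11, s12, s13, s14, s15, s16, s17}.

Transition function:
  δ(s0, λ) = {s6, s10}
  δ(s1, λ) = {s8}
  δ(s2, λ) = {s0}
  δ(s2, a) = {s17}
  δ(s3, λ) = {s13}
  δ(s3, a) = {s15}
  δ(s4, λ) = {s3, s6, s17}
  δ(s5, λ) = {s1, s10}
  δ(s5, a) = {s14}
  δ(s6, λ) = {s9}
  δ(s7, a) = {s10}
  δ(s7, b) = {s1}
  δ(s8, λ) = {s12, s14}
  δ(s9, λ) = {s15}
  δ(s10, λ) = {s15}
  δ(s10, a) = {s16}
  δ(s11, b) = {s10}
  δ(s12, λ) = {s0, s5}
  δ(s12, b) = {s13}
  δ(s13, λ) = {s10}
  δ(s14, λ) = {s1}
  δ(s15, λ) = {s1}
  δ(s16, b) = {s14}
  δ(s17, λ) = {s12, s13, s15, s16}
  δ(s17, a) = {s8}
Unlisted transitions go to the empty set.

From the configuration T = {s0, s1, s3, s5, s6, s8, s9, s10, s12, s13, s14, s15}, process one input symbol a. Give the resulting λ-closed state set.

s3 on a → {s15}.
s5 on a → {s14}.
s10 on a → {s16}.
No a-transition from s0, s1, s6, s8, s9, s12, s13, s14, s15.
Union after reading a: {s14, s15, s16}.
Now take the λ-closure:
From s14 via λ: add s1.
From s1 via λ: add s8.
From s8 via λ: add s12.
From s12 via λ: add s0, s5.
From s0 via λ: add s6, s10.
From s6 via λ: add s9.
No new states can be added; the closed set is {s0, s1, s5, s6, s8, s9, s10, s12, s14, s15, s16}.

{s0, s1, s5, s6, s8, s9, s10, s12, s14, s15, s16}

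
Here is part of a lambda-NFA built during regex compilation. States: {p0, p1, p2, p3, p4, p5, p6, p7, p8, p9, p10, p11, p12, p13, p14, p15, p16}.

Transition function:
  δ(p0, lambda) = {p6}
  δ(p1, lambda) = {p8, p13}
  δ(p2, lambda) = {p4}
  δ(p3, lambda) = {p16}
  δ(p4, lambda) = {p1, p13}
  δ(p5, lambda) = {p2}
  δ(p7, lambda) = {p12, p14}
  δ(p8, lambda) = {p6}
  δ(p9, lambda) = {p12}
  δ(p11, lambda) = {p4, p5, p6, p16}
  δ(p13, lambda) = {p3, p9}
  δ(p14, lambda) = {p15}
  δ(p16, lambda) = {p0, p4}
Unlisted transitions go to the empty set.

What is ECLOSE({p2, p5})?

Start with {p2, p5}.
From p2 via lambda: add p4.
From p4 via lambda: add p1, p13.
From p1 via lambda: add p8.
From p13 via lambda: add p3, p9.
From p3 via lambda: add p16.
From p8 via lambda: add p6.
From p9 via lambda: add p12.
From p16 via lambda: add p0.
No new states can be added; the closed set is {p0, p1, p2, p3, p4, p5, p6, p8, p9, p12, p13, p16}.

{p0, p1, p2, p3, p4, p5, p6, p8, p9, p12, p13, p16}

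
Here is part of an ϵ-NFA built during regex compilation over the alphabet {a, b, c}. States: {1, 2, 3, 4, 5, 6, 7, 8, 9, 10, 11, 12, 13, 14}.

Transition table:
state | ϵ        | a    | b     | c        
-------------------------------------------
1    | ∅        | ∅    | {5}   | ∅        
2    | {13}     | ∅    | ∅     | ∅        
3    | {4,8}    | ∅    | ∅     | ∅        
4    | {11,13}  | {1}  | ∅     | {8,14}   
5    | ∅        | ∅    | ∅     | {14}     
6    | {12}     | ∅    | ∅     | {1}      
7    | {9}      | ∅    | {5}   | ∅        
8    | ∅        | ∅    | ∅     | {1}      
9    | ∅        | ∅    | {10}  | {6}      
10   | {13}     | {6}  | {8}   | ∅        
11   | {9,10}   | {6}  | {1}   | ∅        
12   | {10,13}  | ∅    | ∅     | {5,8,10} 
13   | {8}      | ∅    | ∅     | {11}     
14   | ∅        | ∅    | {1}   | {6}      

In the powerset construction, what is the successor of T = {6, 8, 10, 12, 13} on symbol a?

{6, 8, 10, 12, 13}

10 on a → {6}.
No a-transition from 6, 8, 12, 13.
Union after reading a: {6}.
Now take the ϵ-closure:
From 6 via ϵ: add 12.
From 12 via ϵ: add 10, 13.
From 13 via ϵ: add 8.
No new states can be added; the closed set is {6, 8, 10, 12, 13}.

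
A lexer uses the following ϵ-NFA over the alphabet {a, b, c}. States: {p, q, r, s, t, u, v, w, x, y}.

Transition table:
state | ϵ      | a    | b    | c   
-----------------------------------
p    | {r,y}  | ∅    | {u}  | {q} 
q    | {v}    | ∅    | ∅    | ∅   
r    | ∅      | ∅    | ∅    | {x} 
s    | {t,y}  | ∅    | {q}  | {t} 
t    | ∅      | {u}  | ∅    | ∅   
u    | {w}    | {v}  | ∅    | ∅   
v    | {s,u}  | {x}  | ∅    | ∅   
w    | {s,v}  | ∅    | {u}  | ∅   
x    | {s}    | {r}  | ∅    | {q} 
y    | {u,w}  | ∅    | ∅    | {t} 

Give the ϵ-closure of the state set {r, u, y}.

Start with {r, u, y}.
From u via ϵ: add w.
From w via ϵ: add s, v.
From s via ϵ: add t.
No new states can be added; the closed set is {r, s, t, u, v, w, y}.

{r, s, t, u, v, w, y}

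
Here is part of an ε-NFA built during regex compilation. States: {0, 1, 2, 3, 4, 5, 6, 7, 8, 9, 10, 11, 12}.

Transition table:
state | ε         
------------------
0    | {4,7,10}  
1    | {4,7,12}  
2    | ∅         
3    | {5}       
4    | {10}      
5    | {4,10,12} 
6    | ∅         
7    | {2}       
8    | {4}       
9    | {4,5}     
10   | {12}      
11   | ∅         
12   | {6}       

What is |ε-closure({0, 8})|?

Start with {0, 8}.
From 0 via ε: add 4, 7, 10.
From 7 via ε: add 2.
From 10 via ε: add 12.
From 12 via ε: add 6.
ε-closure = {0, 2, 4, 6, 7, 8, 10, 12}, which has 8 states.

8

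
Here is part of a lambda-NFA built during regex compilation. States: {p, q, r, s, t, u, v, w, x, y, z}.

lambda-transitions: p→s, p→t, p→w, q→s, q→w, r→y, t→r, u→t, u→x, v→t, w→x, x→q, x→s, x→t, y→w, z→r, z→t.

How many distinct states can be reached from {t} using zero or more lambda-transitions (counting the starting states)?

Start with {t}.
From t via lambda: add r.
From r via lambda: add y.
From y via lambda: add w.
From w via lambda: add x.
From x via lambda: add q, s.
lambda-closure = {q, r, s, t, w, x, y}, which has 7 states.

7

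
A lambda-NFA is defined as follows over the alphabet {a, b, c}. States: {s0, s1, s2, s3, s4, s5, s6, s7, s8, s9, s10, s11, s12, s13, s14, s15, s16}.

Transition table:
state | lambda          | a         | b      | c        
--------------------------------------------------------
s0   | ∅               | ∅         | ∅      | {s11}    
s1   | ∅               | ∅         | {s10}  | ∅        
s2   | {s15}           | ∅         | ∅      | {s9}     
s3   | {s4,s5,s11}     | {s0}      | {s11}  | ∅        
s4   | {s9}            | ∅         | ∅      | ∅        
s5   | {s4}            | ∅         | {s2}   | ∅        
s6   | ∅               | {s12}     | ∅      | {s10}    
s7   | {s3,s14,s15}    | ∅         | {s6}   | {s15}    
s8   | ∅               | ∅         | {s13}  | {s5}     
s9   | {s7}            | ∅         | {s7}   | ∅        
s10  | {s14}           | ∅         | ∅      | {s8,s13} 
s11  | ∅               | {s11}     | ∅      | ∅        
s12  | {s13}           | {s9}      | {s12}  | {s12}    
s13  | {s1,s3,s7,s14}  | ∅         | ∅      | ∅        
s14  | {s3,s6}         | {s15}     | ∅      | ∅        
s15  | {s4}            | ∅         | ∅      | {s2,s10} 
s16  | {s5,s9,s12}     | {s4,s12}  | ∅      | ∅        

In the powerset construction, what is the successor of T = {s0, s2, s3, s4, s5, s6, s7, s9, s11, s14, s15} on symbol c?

s0 on c → {s11}.
s2 on c → {s9}.
s6 on c → {s10}.
s7 on c → {s15}.
s15 on c → {s2, s10}.
No c-transition from s3, s4, s5, s9, s11, s14.
Union after reading c: {s2, s9, s10, s11, s15}.
Now take the lambda-closure:
From s9 via lambda: add s7.
From s10 via lambda: add s14.
From s15 via lambda: add s4.
From s7 via lambda: add s3.
From s14 via lambda: add s6.
From s3 via lambda: add s5.
No new states can be added; the closed set is {s2, s3, s4, s5, s6, s7, s9, s10, s11, s14, s15}.

{s2, s3, s4, s5, s6, s7, s9, s10, s11, s14, s15}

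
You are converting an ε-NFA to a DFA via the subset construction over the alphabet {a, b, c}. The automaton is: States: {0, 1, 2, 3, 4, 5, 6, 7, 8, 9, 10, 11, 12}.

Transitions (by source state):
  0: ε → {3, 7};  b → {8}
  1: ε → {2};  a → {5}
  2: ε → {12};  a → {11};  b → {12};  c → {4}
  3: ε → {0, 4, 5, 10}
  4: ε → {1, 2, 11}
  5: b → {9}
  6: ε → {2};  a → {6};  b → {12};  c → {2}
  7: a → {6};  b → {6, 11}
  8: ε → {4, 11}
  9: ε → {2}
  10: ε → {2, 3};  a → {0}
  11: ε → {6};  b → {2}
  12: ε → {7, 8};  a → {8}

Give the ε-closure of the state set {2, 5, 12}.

Start with {2, 5, 12}.
From 12 via ε: add 7, 8.
From 8 via ε: add 4, 11.
From 4 via ε: add 1.
From 11 via ε: add 6.
No new states can be added; the closed set is {1, 2, 4, 5, 6, 7, 8, 11, 12}.

{1, 2, 4, 5, 6, 7, 8, 11, 12}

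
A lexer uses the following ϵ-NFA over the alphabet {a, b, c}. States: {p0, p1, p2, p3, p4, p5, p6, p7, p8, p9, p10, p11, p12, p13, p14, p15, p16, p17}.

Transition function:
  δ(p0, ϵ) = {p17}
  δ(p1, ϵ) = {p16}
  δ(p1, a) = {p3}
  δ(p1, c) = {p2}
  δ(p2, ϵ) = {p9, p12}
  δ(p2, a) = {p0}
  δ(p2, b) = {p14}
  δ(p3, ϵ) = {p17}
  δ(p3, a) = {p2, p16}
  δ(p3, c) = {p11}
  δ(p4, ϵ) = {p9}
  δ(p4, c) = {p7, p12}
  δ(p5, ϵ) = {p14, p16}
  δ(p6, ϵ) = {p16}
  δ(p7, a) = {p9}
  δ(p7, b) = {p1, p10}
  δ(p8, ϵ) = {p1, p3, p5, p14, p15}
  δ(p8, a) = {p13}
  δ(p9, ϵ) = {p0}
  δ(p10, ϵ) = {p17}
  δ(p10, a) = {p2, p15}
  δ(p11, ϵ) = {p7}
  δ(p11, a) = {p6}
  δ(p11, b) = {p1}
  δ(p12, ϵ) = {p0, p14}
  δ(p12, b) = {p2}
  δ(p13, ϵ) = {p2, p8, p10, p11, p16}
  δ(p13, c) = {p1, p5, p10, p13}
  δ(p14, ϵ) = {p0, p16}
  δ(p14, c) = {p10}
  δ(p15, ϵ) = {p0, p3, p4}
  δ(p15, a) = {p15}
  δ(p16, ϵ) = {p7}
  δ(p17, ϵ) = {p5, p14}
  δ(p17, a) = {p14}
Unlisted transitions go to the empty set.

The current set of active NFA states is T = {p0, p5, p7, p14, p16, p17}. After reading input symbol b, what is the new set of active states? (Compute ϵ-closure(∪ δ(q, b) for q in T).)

p7 on b → {p1, p10}.
No b-transition from p0, p5, p14, p16, p17.
Union after reading b: {p1, p10}.
Now take the ϵ-closure:
From p1 via ϵ: add p16.
From p10 via ϵ: add p17.
From p16 via ϵ: add p7.
From p17 via ϵ: add p5, p14.
From p14 via ϵ: add p0.
No new states can be added; the closed set is {p0, p1, p5, p7, p10, p14, p16, p17}.

{p0, p1, p5, p7, p10, p14, p16, p17}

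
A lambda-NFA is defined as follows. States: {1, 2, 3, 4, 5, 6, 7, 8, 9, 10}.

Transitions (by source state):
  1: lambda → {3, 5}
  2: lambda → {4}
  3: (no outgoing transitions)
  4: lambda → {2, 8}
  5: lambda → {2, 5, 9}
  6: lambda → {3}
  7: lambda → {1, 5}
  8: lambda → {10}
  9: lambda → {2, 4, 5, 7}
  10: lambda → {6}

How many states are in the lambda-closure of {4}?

6

Start with {4}.
From 4 via lambda: add 2, 8.
From 8 via lambda: add 10.
From 10 via lambda: add 6.
From 6 via lambda: add 3.
lambda-closure = {2, 3, 4, 6, 8, 10}, which has 6 states.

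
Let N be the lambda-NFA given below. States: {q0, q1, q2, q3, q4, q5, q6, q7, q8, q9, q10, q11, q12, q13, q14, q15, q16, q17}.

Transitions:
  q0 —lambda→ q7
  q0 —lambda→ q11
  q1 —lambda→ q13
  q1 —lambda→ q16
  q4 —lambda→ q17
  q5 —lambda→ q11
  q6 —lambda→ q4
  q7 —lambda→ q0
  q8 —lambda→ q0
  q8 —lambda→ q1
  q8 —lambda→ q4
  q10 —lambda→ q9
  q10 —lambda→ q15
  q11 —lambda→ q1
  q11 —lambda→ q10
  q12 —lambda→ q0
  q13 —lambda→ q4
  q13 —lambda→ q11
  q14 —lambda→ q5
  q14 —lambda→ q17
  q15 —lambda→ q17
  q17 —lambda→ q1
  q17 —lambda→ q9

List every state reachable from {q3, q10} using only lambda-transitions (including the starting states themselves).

Start with {q3, q10}.
From q10 via lambda: add q9, q15.
From q15 via lambda: add q17.
From q17 via lambda: add q1.
From q1 via lambda: add q13, q16.
From q13 via lambda: add q4, q11.
No new states can be added; the closed set is {q1, q3, q4, q9, q10, q11, q13, q15, q16, q17}.

{q1, q3, q4, q9, q10, q11, q13, q15, q16, q17}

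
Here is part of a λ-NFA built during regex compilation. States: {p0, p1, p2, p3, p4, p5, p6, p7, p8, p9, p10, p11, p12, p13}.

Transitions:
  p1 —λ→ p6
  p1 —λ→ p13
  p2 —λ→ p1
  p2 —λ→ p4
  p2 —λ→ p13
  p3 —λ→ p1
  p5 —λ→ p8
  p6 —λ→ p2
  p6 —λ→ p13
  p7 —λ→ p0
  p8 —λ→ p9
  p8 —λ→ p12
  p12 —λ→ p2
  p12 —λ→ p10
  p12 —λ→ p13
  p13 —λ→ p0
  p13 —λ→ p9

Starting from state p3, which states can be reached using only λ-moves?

Start with {p3}.
From p3 via λ: add p1.
From p1 via λ: add p6, p13.
From p6 via λ: add p2.
From p13 via λ: add p0, p9.
From p2 via λ: add p4.
No new states can be added; the closed set is {p0, p1, p2, p3, p4, p6, p9, p13}.

{p0, p1, p2, p3, p4, p6, p9, p13}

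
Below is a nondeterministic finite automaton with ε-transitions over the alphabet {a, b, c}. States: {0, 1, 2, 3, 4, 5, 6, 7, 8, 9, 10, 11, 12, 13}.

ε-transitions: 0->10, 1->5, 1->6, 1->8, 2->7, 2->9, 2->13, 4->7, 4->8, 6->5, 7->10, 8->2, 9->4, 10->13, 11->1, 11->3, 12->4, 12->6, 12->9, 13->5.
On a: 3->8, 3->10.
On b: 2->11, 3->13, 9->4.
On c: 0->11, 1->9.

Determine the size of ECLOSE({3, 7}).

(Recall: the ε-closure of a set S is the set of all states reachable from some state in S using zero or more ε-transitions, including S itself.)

5

Start with {3, 7}.
From 7 via ε: add 10.
From 10 via ε: add 13.
From 13 via ε: add 5.
ε-closure = {3, 5, 7, 10, 13}, which has 5 states.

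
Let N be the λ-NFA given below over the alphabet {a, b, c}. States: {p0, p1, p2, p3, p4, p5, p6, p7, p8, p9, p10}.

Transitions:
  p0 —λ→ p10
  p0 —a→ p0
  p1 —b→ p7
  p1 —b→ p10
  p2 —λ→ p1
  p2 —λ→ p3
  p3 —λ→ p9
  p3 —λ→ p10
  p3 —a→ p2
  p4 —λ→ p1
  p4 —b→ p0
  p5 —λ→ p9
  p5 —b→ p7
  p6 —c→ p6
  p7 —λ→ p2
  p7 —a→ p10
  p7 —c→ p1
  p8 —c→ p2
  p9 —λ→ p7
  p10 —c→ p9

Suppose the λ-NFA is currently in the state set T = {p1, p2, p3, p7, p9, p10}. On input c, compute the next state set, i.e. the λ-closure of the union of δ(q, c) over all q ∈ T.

{p1, p2, p3, p7, p9, p10}

p7 on c → {p1}.
p10 on c → {p9}.
No c-transition from p1, p2, p3, p9.
Union after reading c: {p1, p9}.
Now take the λ-closure:
From p9 via λ: add p7.
From p7 via λ: add p2.
From p2 via λ: add p3.
From p3 via λ: add p10.
No new states can be added; the closed set is {p1, p2, p3, p7, p9, p10}.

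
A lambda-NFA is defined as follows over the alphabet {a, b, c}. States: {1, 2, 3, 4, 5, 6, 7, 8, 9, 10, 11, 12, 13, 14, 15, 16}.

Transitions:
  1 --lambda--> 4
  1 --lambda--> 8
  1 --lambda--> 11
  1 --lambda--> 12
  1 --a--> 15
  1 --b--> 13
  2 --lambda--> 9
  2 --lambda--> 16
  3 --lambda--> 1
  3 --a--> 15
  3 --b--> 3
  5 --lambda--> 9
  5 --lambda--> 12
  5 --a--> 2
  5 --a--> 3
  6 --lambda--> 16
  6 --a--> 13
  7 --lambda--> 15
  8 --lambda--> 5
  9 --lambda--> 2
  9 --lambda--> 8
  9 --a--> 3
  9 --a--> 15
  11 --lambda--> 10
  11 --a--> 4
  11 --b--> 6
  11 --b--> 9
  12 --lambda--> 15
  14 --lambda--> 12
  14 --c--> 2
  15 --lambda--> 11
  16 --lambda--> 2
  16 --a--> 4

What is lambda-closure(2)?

Start with {2}.
From 2 via lambda: add 9, 16.
From 9 via lambda: add 8.
From 8 via lambda: add 5.
From 5 via lambda: add 12.
From 12 via lambda: add 15.
From 15 via lambda: add 11.
From 11 via lambda: add 10.
No new states can be added; the closed set is {2, 5, 8, 9, 10, 11, 12, 15, 16}.

{2, 5, 8, 9, 10, 11, 12, 15, 16}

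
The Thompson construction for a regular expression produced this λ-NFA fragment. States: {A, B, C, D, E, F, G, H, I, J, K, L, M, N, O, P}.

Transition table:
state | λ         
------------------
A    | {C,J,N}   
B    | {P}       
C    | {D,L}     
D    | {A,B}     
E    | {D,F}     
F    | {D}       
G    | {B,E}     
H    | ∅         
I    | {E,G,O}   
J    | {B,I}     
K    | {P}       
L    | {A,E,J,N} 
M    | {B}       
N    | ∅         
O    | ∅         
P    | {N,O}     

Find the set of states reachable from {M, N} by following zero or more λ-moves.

{B, M, N, O, P}

Start with {M, N}.
From M via λ: add B.
From B via λ: add P.
From P via λ: add O.
No new states can be added; the closed set is {B, M, N, O, P}.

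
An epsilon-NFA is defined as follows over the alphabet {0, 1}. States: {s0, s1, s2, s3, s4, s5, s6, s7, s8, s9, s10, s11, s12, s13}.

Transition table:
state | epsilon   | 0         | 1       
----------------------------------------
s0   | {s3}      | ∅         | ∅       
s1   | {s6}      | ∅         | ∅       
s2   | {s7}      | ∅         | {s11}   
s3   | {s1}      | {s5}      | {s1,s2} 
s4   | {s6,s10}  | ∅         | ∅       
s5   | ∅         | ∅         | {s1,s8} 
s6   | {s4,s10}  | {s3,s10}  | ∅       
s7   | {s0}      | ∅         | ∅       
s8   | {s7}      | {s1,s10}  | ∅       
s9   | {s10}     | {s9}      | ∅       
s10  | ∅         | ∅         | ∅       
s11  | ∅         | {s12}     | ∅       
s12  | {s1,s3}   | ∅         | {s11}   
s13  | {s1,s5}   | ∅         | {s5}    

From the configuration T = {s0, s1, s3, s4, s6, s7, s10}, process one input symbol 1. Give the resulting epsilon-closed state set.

{s0, s1, s2, s3, s4, s6, s7, s10}

s3 on 1 → {s1, s2}.
No 1-transition from s0, s1, s4, s6, s7, s10.
Union after reading 1: {s1, s2}.
Now take the epsilon-closure:
From s1 via epsilon: add s6.
From s2 via epsilon: add s7.
From s6 via epsilon: add s4, s10.
From s7 via epsilon: add s0.
From s0 via epsilon: add s3.
No new states can be added; the closed set is {s0, s1, s2, s3, s4, s6, s7, s10}.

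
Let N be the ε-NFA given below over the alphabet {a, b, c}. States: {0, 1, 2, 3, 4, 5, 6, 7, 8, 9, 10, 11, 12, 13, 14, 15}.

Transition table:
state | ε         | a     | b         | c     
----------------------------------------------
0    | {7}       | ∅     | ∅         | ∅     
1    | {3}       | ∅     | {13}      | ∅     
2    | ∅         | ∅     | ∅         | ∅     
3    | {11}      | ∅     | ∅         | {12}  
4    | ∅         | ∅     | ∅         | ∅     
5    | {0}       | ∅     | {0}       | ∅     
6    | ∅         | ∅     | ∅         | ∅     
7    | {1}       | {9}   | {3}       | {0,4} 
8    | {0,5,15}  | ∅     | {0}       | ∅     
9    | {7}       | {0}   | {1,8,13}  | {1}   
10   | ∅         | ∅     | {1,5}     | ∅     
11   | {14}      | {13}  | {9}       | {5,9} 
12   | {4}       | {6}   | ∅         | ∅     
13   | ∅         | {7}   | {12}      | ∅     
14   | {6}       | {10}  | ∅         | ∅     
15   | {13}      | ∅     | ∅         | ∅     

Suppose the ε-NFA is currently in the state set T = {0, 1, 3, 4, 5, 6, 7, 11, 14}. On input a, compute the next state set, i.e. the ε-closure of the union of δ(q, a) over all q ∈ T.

7 on a → {9}.
11 on a → {13}.
14 on a → {10}.
No a-transition from 0, 1, 3, 4, 5, 6.
Union after reading a: {9, 10, 13}.
Now take the ε-closure:
From 9 via ε: add 7.
From 7 via ε: add 1.
From 1 via ε: add 3.
From 3 via ε: add 11.
From 11 via ε: add 14.
From 14 via ε: add 6.
No new states can be added; the closed set is {1, 3, 6, 7, 9, 10, 11, 13, 14}.

{1, 3, 6, 7, 9, 10, 11, 13, 14}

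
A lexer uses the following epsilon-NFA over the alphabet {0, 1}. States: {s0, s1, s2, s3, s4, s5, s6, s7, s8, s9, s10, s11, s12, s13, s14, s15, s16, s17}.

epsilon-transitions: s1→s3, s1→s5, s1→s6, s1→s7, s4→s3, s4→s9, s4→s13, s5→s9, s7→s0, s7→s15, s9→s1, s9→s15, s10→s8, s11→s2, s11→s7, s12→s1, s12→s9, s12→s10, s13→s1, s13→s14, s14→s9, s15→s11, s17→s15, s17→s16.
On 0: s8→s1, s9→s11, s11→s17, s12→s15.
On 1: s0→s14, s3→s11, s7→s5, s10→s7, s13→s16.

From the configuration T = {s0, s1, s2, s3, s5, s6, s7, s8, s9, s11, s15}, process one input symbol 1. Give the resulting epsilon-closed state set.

s0 on 1 → {s14}.
s3 on 1 → {s11}.
s7 on 1 → {s5}.
No 1-transition from s1, s2, s5, s6, s8, s9, s11, s15.
Union after reading 1: {s5, s11, s14}.
Now take the epsilon-closure:
From s5 via epsilon: add s9.
From s11 via epsilon: add s2, s7.
From s7 via epsilon: add s0, s15.
From s9 via epsilon: add s1.
From s1 via epsilon: add s3, s6.
No new states can be added; the closed set is {s0, s1, s2, s3, s5, s6, s7, s9, s11, s14, s15}.

{s0, s1, s2, s3, s5, s6, s7, s9, s11, s14, s15}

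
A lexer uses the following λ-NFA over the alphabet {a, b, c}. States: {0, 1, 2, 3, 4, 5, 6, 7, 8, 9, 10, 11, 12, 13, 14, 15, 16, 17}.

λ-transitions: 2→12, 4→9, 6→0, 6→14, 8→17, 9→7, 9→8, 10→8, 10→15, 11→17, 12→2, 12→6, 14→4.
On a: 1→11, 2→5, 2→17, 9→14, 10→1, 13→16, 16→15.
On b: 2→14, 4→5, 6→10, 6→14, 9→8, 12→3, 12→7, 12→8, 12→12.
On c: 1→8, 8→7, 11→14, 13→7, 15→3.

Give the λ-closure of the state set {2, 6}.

{0, 2, 4, 6, 7, 8, 9, 12, 14, 17}

Start with {2, 6}.
From 2 via λ: add 12.
From 6 via λ: add 0, 14.
From 14 via λ: add 4.
From 4 via λ: add 9.
From 9 via λ: add 7, 8.
From 8 via λ: add 17.
No new states can be added; the closed set is {0, 2, 4, 6, 7, 8, 9, 12, 14, 17}.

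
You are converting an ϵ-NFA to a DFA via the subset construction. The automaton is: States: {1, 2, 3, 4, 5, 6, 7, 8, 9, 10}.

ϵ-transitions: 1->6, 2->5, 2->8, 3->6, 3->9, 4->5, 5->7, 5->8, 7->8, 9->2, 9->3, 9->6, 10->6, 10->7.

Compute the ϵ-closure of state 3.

Start with {3}.
From 3 via ϵ: add 6, 9.
From 9 via ϵ: add 2.
From 2 via ϵ: add 5, 8.
From 5 via ϵ: add 7.
No new states can be added; the closed set is {2, 3, 5, 6, 7, 8, 9}.

{2, 3, 5, 6, 7, 8, 9}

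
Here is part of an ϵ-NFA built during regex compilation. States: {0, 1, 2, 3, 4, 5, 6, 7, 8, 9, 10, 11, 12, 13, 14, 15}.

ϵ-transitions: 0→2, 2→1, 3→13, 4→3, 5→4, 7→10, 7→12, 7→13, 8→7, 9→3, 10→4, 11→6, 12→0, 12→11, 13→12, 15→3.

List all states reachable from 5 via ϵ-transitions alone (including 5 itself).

Start with {5}.
From 5 via ϵ: add 4.
From 4 via ϵ: add 3.
From 3 via ϵ: add 13.
From 13 via ϵ: add 12.
From 12 via ϵ: add 0, 11.
From 0 via ϵ: add 2.
From 11 via ϵ: add 6.
From 2 via ϵ: add 1.
No new states can be added; the closed set is {0, 1, 2, 3, 4, 5, 6, 11, 12, 13}.

{0, 1, 2, 3, 4, 5, 6, 11, 12, 13}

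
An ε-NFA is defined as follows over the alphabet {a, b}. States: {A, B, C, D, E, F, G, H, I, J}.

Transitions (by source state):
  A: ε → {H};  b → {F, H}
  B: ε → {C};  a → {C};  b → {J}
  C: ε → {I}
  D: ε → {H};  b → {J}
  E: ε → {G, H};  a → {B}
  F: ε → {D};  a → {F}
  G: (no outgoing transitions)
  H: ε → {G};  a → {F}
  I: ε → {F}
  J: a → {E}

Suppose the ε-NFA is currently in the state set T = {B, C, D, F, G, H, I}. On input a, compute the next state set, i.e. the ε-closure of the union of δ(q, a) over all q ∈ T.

B on a → {C}.
F on a → {F}.
H on a → {F}.
No a-transition from C, D, G, I.
Union after reading a: {C, F}.
Now take the ε-closure:
From C via ε: add I.
From F via ε: add D.
From D via ε: add H.
From H via ε: add G.
No new states can be added; the closed set is {C, D, F, G, H, I}.

{C, D, F, G, H, I}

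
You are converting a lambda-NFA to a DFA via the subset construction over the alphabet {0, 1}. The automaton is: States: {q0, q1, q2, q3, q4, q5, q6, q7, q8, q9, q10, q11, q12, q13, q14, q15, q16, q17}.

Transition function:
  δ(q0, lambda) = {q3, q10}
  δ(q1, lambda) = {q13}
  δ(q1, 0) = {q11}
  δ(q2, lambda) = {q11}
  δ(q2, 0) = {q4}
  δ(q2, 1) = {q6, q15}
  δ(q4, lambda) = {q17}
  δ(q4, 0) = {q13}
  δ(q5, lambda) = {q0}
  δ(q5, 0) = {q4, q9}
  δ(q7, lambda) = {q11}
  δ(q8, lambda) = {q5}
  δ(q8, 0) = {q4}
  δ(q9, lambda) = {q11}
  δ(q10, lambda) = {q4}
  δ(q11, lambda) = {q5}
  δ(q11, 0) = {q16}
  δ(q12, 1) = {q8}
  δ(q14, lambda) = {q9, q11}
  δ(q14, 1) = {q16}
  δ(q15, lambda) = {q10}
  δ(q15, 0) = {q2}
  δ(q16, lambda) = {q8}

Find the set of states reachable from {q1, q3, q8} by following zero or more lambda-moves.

Start with {q1, q3, q8}.
From q1 via lambda: add q13.
From q8 via lambda: add q5.
From q5 via lambda: add q0.
From q0 via lambda: add q10.
From q10 via lambda: add q4.
From q4 via lambda: add q17.
No new states can be added; the closed set is {q0, q1, q3, q4, q5, q8, q10, q13, q17}.

{q0, q1, q3, q4, q5, q8, q10, q13, q17}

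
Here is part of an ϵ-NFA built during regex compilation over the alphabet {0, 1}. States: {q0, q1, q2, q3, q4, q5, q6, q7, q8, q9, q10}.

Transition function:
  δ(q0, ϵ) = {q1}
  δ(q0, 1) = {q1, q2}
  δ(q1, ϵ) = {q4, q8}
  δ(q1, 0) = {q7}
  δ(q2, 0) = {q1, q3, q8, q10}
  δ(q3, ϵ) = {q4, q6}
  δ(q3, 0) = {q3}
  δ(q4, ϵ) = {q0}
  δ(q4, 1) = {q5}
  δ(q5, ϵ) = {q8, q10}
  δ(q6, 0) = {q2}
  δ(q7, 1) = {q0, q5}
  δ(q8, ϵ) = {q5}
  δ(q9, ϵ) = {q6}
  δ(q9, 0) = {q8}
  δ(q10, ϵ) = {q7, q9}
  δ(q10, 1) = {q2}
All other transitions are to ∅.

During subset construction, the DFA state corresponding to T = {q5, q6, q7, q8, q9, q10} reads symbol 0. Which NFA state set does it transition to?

q6 on 0 → {q2}.
q9 on 0 → {q8}.
No 0-transition from q5, q7, q8, q10.
Union after reading 0: {q2, q8}.
Now take the ϵ-closure:
From q8 via ϵ: add q5.
From q5 via ϵ: add q10.
From q10 via ϵ: add q7, q9.
From q9 via ϵ: add q6.
No new states can be added; the closed set is {q2, q5, q6, q7, q8, q9, q10}.

{q2, q5, q6, q7, q8, q9, q10}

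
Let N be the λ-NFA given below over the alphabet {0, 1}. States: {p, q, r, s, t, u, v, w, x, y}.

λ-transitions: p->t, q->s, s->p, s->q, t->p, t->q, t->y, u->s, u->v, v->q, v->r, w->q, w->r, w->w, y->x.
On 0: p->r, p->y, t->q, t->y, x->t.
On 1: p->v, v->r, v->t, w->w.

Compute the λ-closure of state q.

Start with {q}.
From q via λ: add s.
From s via λ: add p.
From p via λ: add t.
From t via λ: add y.
From y via λ: add x.
No new states can be added; the closed set is {p, q, s, t, x, y}.

{p, q, s, t, x, y}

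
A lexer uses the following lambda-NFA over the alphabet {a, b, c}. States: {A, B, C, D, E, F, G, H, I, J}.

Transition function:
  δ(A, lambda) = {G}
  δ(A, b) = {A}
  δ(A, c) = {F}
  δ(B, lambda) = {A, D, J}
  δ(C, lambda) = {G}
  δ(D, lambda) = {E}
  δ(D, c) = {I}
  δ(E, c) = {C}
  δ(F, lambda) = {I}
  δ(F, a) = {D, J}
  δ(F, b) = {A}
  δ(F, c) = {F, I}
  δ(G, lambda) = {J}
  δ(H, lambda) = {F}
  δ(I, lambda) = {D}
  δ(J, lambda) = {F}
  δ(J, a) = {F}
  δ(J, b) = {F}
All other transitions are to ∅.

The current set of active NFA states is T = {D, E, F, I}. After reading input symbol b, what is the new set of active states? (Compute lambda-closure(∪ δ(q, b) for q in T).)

{A, D, E, F, G, I, J}

F on b → {A}.
No b-transition from D, E, I.
Union after reading b: {A}.
Now take the lambda-closure:
From A via lambda: add G.
From G via lambda: add J.
From J via lambda: add F.
From F via lambda: add I.
From I via lambda: add D.
From D via lambda: add E.
No new states can be added; the closed set is {A, D, E, F, G, I, J}.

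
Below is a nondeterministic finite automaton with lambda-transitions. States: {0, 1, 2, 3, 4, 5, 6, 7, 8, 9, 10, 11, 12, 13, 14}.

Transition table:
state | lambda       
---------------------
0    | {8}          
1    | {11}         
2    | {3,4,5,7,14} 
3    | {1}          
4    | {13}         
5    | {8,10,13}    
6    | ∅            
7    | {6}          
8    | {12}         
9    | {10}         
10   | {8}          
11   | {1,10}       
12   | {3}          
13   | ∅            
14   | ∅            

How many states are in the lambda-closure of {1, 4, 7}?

10

Start with {1, 4, 7}.
From 1 via lambda: add 11.
From 4 via lambda: add 13.
From 7 via lambda: add 6.
From 11 via lambda: add 10.
From 10 via lambda: add 8.
From 8 via lambda: add 12.
From 12 via lambda: add 3.
lambda-closure = {1, 3, 4, 6, 7, 8, 10, 11, 12, 13}, which has 10 states.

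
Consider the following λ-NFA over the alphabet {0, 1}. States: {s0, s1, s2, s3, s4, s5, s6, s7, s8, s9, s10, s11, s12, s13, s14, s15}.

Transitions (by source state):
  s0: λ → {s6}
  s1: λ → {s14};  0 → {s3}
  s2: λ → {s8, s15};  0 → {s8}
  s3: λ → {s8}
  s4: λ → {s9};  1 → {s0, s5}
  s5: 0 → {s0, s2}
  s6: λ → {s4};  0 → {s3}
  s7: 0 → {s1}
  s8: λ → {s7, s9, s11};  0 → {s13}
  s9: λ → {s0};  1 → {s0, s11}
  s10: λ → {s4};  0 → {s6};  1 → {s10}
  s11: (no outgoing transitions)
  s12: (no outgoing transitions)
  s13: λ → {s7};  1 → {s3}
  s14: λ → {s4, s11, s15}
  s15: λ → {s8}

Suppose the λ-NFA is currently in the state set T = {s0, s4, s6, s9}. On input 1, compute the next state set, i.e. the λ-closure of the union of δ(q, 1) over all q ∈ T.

{s0, s4, s5, s6, s9, s11}

s4 on 1 → {s0, s5}.
s9 on 1 → {s0, s11}.
No 1-transition from s0, s6.
Union after reading 1: {s0, s5, s11}.
Now take the λ-closure:
From s0 via λ: add s6.
From s6 via λ: add s4.
From s4 via λ: add s9.
No new states can be added; the closed set is {s0, s4, s5, s6, s9, s11}.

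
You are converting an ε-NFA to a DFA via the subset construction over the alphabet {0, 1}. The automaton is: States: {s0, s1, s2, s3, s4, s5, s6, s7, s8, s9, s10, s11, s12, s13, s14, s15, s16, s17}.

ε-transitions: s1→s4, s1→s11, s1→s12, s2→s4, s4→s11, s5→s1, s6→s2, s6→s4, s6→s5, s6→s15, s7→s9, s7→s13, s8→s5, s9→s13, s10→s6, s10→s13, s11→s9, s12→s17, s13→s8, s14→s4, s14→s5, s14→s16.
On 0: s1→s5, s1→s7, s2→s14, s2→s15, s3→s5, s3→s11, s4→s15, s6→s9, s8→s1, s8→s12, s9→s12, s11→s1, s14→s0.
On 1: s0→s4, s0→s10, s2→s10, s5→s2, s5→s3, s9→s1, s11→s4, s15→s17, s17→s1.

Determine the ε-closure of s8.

Start with {s8}.
From s8 via ε: add s5.
From s5 via ε: add s1.
From s1 via ε: add s4, s11, s12.
From s11 via ε: add s9.
From s12 via ε: add s17.
From s9 via ε: add s13.
No new states can be added; the closed set is {s1, s4, s5, s8, s9, s11, s12, s13, s17}.

{s1, s4, s5, s8, s9, s11, s12, s13, s17}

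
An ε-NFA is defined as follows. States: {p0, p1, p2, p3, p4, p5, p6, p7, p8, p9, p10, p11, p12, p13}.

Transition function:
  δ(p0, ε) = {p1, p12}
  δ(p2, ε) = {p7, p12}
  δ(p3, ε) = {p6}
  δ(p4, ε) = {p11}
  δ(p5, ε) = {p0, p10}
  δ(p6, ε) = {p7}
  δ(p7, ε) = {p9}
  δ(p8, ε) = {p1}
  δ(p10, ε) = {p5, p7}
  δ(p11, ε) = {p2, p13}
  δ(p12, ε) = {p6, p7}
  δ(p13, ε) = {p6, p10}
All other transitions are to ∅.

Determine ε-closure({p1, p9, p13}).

Start with {p1, p9, p13}.
From p13 via ε: add p6, p10.
From p6 via ε: add p7.
From p10 via ε: add p5.
From p5 via ε: add p0.
From p0 via ε: add p12.
No new states can be added; the closed set is {p0, p1, p5, p6, p7, p9, p10, p12, p13}.

{p0, p1, p5, p6, p7, p9, p10, p12, p13}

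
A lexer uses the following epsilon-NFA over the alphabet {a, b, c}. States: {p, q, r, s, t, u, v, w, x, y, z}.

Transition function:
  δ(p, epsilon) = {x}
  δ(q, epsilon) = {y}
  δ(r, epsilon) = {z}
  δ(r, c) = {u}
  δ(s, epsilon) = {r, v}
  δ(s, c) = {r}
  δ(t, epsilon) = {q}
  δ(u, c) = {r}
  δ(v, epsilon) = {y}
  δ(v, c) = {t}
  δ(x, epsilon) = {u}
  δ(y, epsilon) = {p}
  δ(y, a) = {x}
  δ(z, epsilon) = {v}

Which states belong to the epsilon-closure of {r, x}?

{p, r, u, v, x, y, z}

Start with {r, x}.
From r via epsilon: add z.
From x via epsilon: add u.
From z via epsilon: add v.
From v via epsilon: add y.
From y via epsilon: add p.
No new states can be added; the closed set is {p, r, u, v, x, y, z}.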